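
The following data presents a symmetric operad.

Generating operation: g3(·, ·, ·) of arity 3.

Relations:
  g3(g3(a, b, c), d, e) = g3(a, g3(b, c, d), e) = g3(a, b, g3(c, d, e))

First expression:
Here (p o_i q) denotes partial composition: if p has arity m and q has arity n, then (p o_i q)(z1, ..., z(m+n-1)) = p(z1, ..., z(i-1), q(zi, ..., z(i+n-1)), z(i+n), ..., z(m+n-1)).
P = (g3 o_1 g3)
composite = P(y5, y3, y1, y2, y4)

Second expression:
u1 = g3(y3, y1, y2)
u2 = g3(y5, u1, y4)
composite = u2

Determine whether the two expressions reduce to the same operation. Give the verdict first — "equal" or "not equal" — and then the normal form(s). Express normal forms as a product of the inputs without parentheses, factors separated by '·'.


The first composite normalizes to y5 · y3 · y1 · y2 · y4
The second composite normalizes to y5 · y3 · y1 · y2 · y4
The forms coincide; equal.

equal; both compose to y5 · y3 · y1 · y2 · y4


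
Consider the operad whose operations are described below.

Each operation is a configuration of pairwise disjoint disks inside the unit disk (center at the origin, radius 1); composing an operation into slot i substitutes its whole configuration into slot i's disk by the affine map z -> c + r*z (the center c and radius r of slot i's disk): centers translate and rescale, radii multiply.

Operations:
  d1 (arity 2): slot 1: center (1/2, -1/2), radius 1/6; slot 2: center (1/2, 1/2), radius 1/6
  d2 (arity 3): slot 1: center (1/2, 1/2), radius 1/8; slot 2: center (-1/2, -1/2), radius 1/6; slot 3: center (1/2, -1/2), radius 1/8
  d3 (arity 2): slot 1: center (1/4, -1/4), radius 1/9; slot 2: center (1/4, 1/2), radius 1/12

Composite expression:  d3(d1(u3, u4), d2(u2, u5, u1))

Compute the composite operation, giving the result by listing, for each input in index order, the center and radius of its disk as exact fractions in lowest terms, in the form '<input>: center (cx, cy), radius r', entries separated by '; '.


Below d3, radii multiply path by path; the u-disk centers shift.
for u3, the 2-step affine chain lands on center (11/36, -11/36), radius 1/54
for u4, the 2-step affine chain lands on center (11/36, -7/36), radius 1/54
for u2, the 2-step affine chain lands on center (7/24, 13/24), radius 1/96
for u5, the 2-step affine chain lands on center (5/24, 11/24), radius 1/72
for u1, the 2-step affine chain lands on center (7/24, 11/24), radius 1/96

u1: center (7/24, 11/24), radius 1/96; u2: center (7/24, 13/24), radius 1/96; u3: center (11/36, -11/36), radius 1/54; u4: center (11/36, -7/36), radius 1/54; u5: center (5/24, 11/24), radius 1/72


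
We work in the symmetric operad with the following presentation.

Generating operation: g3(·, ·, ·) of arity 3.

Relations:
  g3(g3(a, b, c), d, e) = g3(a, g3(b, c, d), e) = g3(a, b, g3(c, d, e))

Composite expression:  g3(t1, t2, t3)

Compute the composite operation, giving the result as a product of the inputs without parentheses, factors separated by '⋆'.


Key point: g3 is associative — brackets drop, the t-order remains.
g3(t1, t2, t3) collapses to t1 ⋆ t2 ⋆ t3

t1 ⋆ t2 ⋆ t3


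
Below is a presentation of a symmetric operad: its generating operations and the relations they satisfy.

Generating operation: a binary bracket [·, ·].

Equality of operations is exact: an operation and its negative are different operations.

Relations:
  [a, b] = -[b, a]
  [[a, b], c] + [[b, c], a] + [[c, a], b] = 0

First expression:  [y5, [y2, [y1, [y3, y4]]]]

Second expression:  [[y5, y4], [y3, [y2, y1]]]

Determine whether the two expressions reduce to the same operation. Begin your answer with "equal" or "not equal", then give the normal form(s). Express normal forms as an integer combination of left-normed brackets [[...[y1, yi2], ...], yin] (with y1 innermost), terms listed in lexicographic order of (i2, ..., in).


Reducing the first expression gives [[[[y1, y3], y4], y2], y5] - [[[[y1, y4], y3], y2], y5]
Reducing the second expression gives [[[[y1, y2], y3], y4], y5] - [[[[y1, y2], y3], y5], y4]
The forms do not match — not equal.

not equal; first: [[[[y1, y3], y4], y2], y5] - [[[[y1, y4], y3], y2], y5]; second: [[[[y1, y2], y3], y4], y5] - [[[[y1, y2], y3], y5], y4]


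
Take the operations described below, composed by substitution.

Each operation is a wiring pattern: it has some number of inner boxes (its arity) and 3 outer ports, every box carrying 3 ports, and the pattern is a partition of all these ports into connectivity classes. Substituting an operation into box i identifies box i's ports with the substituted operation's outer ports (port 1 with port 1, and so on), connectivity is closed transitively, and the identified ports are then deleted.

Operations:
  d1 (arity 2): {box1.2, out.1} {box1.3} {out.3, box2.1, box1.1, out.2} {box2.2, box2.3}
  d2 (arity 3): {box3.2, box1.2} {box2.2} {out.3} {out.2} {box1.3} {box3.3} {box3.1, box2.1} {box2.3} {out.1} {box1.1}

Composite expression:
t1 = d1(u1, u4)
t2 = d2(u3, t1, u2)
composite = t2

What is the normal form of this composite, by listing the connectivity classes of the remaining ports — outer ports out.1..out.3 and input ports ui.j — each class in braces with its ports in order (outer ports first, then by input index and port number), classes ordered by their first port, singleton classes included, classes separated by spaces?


{out.1} {out.2} {out.3} {u1.1, u4.1} {u1.2, u2.1} {u1.3} {u2.2, u3.2} {u2.3} {u3.1} {u3.3} {u4.2, u4.3}

Treat the ports identified at d2 as solder joints: merge, then drop.
composing d1 on (u1, u4), with out.j its own outer ports: {out.1, u1.2} {out.2, out.3, u1.1, u4.1} {u1.3} {u4.2, u4.3}
composing d2 on (u3, u1, u4, u2), with out.j its own outer ports: {out.1} {out.2} {out.3} {u1.1, u4.1} {u1.2, u2.1} {u1.3} {u2.2, u3.2} {u2.3} {u3.1} {u3.3} {u4.2, u4.3}


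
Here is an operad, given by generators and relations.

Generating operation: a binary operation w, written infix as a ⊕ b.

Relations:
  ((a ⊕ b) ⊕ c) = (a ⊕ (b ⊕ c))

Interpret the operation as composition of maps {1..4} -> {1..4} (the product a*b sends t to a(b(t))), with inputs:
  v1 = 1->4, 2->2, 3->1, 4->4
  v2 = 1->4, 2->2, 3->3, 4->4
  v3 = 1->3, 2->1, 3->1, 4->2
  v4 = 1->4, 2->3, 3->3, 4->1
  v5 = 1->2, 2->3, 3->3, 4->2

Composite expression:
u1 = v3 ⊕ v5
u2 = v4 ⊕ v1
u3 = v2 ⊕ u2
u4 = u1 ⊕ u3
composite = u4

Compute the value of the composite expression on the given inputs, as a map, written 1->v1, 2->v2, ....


1->1, 2->1, 3->1, 4->1

(v3 ⊕ v5) = 1->1, 2->1, 3->1, 4->1
(v4 ⊕ v1) = 1->1, 2->3, 3->4, 4->1
(v2 ⊕ (v4 ⊕ v1)) = 1->4, 2->3, 3->4, 4->4
((v3 ⊕ v5) ⊕ (v2 ⊕ (v4 ⊕ v1))) = 1->1, 2->1, 3->1, 4->1


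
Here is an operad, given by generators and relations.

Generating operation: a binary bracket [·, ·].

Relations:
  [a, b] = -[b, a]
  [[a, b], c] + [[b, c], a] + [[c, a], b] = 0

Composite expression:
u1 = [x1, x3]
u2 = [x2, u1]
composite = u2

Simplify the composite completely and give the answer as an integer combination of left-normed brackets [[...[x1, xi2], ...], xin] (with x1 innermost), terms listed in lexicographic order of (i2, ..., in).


-[[x1, x3], x2]

Antisymmetry and Jacobi reduce to x1-anchored left-normed brackets.
Composite bracket: [x2, [x1, x3]]
Full expansion: 4 signed words from ab - ba (2^2 = 4).
Collect the words opening with x1:
  word x1x3x2 has sign -1, contributing -[[x1, x3], x2]


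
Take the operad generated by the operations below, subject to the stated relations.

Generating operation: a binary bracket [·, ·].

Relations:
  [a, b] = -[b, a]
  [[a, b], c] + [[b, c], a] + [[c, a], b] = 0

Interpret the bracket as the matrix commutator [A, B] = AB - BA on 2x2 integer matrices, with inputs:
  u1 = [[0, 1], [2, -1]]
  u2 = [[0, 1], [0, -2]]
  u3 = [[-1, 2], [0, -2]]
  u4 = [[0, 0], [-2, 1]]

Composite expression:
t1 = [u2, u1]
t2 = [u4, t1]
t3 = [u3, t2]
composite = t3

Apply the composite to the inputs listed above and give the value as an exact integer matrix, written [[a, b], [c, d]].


[[-24, -9], [12, 24]]

[u2, u1] = [[2, 1], [-4, -2]]
[u4, [u2, u1]] = [[2, -1], [-12, -2]]
[u3, [u4, [u2, u1]]] = [[-24, -9], [12, 24]]


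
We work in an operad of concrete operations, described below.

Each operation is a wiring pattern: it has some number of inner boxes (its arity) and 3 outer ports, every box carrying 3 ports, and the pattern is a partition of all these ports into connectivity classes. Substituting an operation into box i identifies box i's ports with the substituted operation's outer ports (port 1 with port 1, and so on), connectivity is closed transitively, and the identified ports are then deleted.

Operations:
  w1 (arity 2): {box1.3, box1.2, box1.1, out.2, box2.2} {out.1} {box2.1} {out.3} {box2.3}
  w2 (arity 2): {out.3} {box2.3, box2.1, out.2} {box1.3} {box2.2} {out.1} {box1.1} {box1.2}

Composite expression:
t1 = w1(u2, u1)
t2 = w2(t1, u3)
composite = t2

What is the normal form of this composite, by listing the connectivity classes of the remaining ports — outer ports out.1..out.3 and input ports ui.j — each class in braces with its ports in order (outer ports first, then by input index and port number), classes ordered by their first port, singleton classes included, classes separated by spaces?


{out.1} {out.2, u3.1, u3.3} {out.3} {u1.1} {u1.2, u2.1, u2.2, u2.3} {u1.3} {u3.2}

Substituting into w2 glues patterns; closure does the rest.
through w1, on inputs (u2, u1): {out.1} {out.2, u1.2, u2.1, u2.2, u2.3} {out.3} {u1.1} {u1.3} (out.j = stage outer ports)
through w2, on inputs (u2, u1, u3): {out.1} {out.2, u3.1, u3.3} {out.3} {u1.1} {u1.2, u2.1, u2.2, u2.3} {u1.3} {u3.2} (out.j = stage outer ports)


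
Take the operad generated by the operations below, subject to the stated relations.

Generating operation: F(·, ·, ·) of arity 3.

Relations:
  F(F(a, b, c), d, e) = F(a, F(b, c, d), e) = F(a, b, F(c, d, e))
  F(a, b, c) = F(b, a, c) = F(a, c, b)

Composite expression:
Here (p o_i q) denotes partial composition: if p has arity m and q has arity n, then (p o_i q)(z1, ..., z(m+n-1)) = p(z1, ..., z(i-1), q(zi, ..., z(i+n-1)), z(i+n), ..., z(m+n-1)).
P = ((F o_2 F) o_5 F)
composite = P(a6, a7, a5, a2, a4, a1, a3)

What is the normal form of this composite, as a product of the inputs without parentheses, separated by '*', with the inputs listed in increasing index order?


a1 * a2 * a3 * a4 * a5 * a6 * a7

Reordering under F is free, so list the a-inputs canonically.
F(a7, a5, a2) collapses to a7 * a5 * a2
F(a4, a1, a3) collapses to a4 * a1 * a3
F(a6, F(a7, a5, a2), F(a4, a1, a3)) collapses to a6 * a7 * a5 * a2 * a4 * a1 * a3
rearranged into index order: a1 * a2 * a3 * a4 * a5 * a6 * a7


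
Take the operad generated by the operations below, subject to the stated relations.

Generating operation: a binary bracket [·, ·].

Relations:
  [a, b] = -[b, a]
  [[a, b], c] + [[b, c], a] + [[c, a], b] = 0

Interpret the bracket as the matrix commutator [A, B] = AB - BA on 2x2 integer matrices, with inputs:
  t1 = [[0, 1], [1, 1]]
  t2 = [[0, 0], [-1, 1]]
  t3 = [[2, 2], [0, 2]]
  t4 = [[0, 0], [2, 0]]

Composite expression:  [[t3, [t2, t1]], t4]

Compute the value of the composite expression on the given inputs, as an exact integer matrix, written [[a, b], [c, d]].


[t2, t1] = [[1, -1], [2, -1]]
[t3, [t2, t1]] = [[4, -4], [0, -4]]
[[t3, [t2, t1]], t4] = [[-8, 0], [-16, 8]]

[[-8, 0], [-16, 8]]


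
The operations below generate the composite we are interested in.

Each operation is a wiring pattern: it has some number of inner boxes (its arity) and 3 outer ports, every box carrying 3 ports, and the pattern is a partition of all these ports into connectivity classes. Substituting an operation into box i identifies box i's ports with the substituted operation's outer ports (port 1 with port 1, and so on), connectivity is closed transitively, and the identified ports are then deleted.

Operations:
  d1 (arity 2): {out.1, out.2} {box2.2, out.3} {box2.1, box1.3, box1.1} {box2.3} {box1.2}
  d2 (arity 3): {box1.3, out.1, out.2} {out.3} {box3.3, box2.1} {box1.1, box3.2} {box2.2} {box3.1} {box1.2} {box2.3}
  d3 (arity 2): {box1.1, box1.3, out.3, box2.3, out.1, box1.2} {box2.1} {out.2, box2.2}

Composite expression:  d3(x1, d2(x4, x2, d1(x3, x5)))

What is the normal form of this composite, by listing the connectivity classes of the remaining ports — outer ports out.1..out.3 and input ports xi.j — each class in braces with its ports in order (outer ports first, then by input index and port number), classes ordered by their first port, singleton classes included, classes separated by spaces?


Reachability decides: close wires over d3-identified ports.
after d1, the pattern on (x3, x5) reads {out.1, out.2} {out.3, x5.2} {x3.1, x3.3, x5.1} {x3.2} {x5.3} (out.j = its outer ports)
after d2, the pattern on (x4, x2, x3, x5) reads {out.1, out.2, x4.3} {out.3} {x2.1, x5.2} {x2.2} {x2.3} {x3.1, x3.3, x5.1} {x3.2} {x4.1} {x4.2} {x5.3} (out.j = its outer ports)
after d3, the pattern on (x1, x4, x2, x3, x5) reads {out.1, out.3, x1.1, x1.2, x1.3} {out.2, x4.3} {x2.1, x5.2} {x2.2} {x2.3} {x3.1, x3.3, x5.1} {x3.2} {x4.1} {x4.2} {x5.3} (out.j = its outer ports)

{out.1, out.3, x1.1, x1.2, x1.3} {out.2, x4.3} {x2.1, x5.2} {x2.2} {x2.3} {x3.1, x3.3, x5.1} {x3.2} {x4.1} {x4.2} {x5.3}


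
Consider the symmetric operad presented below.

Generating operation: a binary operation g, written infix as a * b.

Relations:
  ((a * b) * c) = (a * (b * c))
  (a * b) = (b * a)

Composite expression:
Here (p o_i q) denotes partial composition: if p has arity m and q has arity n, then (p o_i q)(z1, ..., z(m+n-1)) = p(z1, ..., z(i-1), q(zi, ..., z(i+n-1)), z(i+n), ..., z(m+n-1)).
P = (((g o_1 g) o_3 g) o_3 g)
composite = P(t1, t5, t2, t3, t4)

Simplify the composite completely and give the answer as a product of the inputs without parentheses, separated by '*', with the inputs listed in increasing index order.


t1 * t2 * t3 * t4 * t5

With g associative and commutative, the t-input set is all that matters.
(t1 * t5) spells out as t1 * t5
(t2 * t3) spells out as t2 * t3
((t2 * t3) * t4) spells out as t2 * t3 * t4
((t1 * t5) * ((t2 * t3) * t4)) spells out as t1 * t5 * t2 * t3 * t4
putting the inputs in ascending order: t1 * t2 * t3 * t4 * t5


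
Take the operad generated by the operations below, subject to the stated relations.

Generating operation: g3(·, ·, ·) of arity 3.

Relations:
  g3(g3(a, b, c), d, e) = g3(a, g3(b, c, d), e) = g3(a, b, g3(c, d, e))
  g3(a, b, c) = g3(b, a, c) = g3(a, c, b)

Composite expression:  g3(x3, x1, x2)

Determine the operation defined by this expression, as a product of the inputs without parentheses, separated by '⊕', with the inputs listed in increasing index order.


With g3 associative and commutative, the x-input set is all that matters.
g3(x3, x1, x2) linearizes to x3 ⊕ x1 ⊕ x2
commutativity sorts the factors: x1 ⊕ x2 ⊕ x3

x1 ⊕ x2 ⊕ x3


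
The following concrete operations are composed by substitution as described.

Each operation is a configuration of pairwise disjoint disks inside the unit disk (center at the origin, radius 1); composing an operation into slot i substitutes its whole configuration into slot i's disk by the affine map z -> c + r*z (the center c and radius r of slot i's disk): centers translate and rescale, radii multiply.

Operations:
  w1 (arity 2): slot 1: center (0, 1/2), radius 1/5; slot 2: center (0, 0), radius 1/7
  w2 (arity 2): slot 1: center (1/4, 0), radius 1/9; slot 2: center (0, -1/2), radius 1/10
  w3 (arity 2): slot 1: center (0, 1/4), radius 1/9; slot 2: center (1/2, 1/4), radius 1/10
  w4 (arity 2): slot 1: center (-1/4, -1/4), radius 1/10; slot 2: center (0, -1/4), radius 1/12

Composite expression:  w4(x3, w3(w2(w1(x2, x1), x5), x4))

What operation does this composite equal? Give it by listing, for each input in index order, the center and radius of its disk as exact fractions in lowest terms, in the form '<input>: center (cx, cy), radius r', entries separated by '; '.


x1: center (1/432, -11/48), radius 1/6804; x2: center (1/432, -889/3888), radius 1/4860; x3: center (-1/4, -1/4), radius 1/10; x4: center (1/24, -11/48), radius 1/120; x5: center (0, -101/432), radius 1/1080

Affine substitution under w4: radii multiply and x-centers shift.
x3: after 1 affine step, its disk has center (-1/4, -1/4), radius 1/10
x2: after 4 affine steps, its disk has center (1/432, -889/3888), radius 1/4860
x1: after 4 affine steps, its disk has center (1/432, -11/48), radius 1/6804
x5: after 3 affine steps, its disk has center (0, -101/432), radius 1/1080
x4: after 2 affine steps, its disk has center (1/24, -11/48), radius 1/120


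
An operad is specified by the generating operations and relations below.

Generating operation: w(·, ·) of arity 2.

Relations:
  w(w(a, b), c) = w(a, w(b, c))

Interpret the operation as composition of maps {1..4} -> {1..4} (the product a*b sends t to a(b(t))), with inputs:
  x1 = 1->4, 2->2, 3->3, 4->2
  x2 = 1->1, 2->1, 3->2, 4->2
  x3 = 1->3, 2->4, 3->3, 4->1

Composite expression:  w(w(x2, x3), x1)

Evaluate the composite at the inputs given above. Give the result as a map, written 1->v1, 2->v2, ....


w(x2, x3) = 1->2, 2->2, 3->2, 4->1
w(w(x2, x3), x1) = 1->1, 2->2, 3->2, 4->2

1->1, 2->2, 3->2, 4->2


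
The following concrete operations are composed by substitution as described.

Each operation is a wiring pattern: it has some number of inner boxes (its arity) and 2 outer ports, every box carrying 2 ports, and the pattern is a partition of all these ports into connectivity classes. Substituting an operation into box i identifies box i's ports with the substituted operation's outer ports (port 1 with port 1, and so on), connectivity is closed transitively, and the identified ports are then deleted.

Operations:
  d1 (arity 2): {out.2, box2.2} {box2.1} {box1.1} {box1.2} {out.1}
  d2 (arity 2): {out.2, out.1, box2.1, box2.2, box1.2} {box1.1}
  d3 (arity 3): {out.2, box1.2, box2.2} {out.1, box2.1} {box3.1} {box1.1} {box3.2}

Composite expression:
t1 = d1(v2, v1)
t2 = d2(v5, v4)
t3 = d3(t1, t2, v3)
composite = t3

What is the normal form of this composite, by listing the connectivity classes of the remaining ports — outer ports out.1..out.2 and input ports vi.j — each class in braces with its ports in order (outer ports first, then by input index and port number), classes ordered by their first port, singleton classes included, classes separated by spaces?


{out.1, out.2, v1.2, v4.1, v4.2, v5.2} {v1.1} {v2.1} {v2.2} {v3.1} {v3.2} {v5.1}

Two ports join when wires chain via d3-identified ports.
stage d1: inputs (v2, v1), connectivity {out.1} {out.2, v1.2} {v1.1} {v2.1} {v2.2}, out.j its boundary
stage d2: inputs (v5, v4), connectivity {out.1, out.2, v4.1, v4.2, v5.2} {v5.1}, out.j its boundary
stage d3: inputs (v2, v1, v5, v4, v3), connectivity {out.1, out.2, v1.2, v4.1, v4.2, v5.2} {v1.1} {v2.1} {v2.2} {v3.1} {v3.2} {v5.1}, out.j its boundary


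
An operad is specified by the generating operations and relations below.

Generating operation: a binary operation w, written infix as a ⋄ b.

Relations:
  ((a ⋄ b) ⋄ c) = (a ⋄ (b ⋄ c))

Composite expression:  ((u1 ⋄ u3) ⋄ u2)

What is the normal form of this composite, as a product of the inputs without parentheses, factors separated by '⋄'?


u1 ⋄ u3 ⋄ u2

The w-tree's shape is irrelevant; the u-reading-order decides.
(u1 ⋄ u3) spells out as u1 ⋄ u3
((u1 ⋄ u3) ⋄ u2) spells out as u1 ⋄ u3 ⋄ u2


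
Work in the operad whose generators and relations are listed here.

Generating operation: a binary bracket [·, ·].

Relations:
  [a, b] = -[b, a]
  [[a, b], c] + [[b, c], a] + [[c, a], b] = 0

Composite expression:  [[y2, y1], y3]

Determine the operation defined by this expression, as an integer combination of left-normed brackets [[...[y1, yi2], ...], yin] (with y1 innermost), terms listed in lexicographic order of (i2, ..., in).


-[[y1, y2], y3]

Antisymmetry and Jacobi reduce to y1-anchored left-normed brackets.
Composite bracket: [[y2, y1], y3]
Expanding via [a, b] = ab - ba: 4 signed words (2^2 = 4).
Words beginning with y1 determine it all:
  sign of y1y2y3 is -1, so it contributes -[[y1, y2], y3]


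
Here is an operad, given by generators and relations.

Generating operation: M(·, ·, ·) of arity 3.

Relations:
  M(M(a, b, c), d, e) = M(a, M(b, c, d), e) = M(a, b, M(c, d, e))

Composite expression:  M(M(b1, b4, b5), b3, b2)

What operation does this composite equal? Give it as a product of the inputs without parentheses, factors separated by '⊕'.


b1 ⊕ b4 ⊕ b5 ⊕ b3 ⊕ b2

Under associativity of M, the answer is the b's in reading order.
M(b1, b4, b5) linearizes to b1 ⊕ b4 ⊕ b5
M(M(b1, b4, b5), b3, b2) linearizes to b1 ⊕ b4 ⊕ b5 ⊕ b3 ⊕ b2


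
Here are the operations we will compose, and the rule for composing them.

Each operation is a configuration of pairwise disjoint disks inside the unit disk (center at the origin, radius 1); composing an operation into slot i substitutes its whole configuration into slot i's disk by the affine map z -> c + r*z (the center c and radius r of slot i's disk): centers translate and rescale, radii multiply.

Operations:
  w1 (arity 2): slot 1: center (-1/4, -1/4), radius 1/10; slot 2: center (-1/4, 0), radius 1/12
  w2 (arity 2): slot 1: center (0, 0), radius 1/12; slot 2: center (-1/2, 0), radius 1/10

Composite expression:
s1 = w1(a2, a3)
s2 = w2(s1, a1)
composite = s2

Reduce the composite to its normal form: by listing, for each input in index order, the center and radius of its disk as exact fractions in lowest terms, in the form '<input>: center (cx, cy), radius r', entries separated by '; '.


a1: center (-1/2, 0), radius 1/10; a2: center (-1/48, -1/48), radius 1/120; a3: center (-1/48, 0), radius 1/144

Follow each a-input down from w2: c' goes to c + r*c', radius to r*r'.
tracing a2 down its 2-map path: center (-1/48, -1/48), radius 1/120
tracing a3 down its 2-map path: center (-1/48, 0), radius 1/144
tracing a1 down its 1-map path: center (-1/2, 0), radius 1/10


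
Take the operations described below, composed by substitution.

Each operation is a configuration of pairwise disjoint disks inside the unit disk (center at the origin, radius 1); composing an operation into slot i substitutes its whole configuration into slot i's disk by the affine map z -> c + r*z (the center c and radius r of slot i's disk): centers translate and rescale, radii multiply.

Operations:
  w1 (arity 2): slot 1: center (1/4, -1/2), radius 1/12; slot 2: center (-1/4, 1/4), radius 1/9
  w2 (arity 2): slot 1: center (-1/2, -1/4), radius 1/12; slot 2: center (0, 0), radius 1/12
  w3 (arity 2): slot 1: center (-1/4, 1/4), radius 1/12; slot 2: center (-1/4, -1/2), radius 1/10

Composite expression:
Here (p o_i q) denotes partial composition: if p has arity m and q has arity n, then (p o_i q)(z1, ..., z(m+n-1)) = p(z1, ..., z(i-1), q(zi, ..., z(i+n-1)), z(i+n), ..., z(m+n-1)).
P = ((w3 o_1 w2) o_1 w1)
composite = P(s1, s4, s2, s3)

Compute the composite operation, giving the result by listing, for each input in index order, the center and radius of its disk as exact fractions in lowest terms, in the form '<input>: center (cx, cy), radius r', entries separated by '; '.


s1: center (-167/576, 65/288), radius 1/1728; s2: center (-1/4, 1/4), radius 1/144; s3: center (-1/4, -1/2), radius 1/10; s4: center (-169/576, 133/576), radius 1/1296


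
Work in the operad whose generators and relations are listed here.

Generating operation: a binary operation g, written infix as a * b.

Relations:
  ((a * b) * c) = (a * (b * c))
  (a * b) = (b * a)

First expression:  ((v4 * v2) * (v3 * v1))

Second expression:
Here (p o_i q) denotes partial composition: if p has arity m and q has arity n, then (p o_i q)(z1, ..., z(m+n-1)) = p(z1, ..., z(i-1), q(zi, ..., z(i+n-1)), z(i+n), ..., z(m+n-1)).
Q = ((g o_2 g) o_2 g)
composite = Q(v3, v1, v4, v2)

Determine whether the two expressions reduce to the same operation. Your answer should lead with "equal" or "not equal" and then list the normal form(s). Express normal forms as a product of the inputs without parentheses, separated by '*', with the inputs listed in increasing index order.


equal — both sides give v1 * v2 * v3 * v4

In normal form, the first expression is v1 * v2 * v3 * v4
In normal form, the second expression is v1 * v2 * v3 * v4
Identical normal forms: equal.


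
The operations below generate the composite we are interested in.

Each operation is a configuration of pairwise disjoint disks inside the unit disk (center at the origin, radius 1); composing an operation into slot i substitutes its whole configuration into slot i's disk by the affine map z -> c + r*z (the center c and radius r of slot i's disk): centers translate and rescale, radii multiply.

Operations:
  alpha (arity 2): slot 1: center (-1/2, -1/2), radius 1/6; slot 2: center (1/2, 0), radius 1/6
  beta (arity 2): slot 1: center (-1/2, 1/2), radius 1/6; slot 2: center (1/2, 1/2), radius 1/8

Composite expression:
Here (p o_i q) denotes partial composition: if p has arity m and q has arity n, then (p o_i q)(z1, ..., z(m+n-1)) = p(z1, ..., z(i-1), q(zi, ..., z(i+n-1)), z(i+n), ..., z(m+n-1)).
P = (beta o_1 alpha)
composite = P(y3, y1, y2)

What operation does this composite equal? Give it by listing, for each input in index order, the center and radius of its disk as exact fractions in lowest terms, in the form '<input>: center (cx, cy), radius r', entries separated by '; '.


Follow each y-input down from beta: c' goes to c + r*c', radius to r*r'.
input y3: composing its 2 substitution steps yields center (-7/12, 5/12), radius 1/36
input y1: composing its 2 substitution steps yields center (-5/12, 1/2), radius 1/36
input y2: composing its 1 substitution step yields center (1/2, 1/2), radius 1/8

y1: center (-5/12, 1/2), radius 1/36; y2: center (1/2, 1/2), radius 1/8; y3: center (-7/12, 5/12), radius 1/36


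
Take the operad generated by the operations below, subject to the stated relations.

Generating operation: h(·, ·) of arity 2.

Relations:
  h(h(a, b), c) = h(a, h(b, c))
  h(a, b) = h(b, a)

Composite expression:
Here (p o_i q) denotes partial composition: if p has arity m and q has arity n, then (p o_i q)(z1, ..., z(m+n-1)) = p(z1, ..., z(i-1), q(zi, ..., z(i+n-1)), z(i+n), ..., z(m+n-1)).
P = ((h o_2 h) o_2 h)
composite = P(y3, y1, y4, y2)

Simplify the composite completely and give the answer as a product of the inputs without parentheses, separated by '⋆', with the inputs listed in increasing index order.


Any arrangement under h is one operation, so sort the y-inputs.
h(y1, y4) collapses to y1 ⋆ y4
h(h(y1, y4), y2) collapses to y1 ⋆ y4 ⋆ y2
h(y3, h(h(y1, y4), y2)) collapses to y3 ⋆ y1 ⋆ y4 ⋆ y2
putting the inputs in ascending order: y1 ⋆ y2 ⋆ y3 ⋆ y4

y1 ⋆ y2 ⋆ y3 ⋆ y4


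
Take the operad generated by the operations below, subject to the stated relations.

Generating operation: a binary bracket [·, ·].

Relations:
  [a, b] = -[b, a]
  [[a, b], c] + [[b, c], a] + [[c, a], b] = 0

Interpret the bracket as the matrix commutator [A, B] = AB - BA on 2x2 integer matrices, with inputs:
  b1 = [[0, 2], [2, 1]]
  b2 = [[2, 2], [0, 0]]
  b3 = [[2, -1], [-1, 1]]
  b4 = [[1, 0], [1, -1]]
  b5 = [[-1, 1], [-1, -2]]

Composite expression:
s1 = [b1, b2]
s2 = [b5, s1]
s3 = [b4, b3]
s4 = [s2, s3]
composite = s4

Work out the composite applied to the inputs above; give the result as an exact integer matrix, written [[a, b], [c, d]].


[[14, 4], [20, -14]]

[b1, b2] = [[-4, -6], [4, 4]]
[b5, [b1, b2]] = [[-2, 2], [4, 2]]
[b4, b3] = [[1, -2], [3, -1]]
[[b5, [b1, b2]], [b4, b3]] = [[14, 4], [20, -14]]


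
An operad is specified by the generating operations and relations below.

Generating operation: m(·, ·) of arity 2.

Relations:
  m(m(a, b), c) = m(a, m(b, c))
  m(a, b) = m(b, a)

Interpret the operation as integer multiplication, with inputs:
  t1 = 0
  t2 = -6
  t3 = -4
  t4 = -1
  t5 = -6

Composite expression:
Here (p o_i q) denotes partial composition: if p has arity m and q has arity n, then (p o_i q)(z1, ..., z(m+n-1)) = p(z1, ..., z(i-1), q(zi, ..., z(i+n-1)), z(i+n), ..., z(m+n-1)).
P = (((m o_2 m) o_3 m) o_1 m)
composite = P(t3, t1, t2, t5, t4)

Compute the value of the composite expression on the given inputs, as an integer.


0

m(t3, t1) = 0
m(t5, t4) = 6
m(t2, m(t5, t4)) = -36
m(m(t3, t1), m(t2, m(t5, t4))) = 0


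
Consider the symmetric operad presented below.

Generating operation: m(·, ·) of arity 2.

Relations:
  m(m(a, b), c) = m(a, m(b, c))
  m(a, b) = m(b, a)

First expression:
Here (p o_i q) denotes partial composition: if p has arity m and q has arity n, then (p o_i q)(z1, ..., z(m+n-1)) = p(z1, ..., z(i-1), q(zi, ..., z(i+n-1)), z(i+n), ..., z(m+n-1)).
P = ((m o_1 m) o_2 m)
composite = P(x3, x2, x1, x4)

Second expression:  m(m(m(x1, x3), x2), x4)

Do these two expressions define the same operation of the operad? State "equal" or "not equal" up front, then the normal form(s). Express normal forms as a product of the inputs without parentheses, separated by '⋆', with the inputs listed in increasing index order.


The first expression, normalized: x1 ⋆ x2 ⋆ x3 ⋆ x4
The second expression, normalized: x1 ⋆ x2 ⋆ x3 ⋆ x4
Both agree, so they are equal.

equal — both sides give x1 ⋆ x2 ⋆ x3 ⋆ x4


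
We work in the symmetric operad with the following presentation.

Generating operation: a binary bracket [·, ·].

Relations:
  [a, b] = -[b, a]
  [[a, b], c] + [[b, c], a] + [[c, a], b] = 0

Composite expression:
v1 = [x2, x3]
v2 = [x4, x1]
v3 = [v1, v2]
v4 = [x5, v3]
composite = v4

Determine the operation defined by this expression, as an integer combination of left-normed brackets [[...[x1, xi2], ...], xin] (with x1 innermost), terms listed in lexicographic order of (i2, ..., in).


A multilinear Lie element is pinned by x1-initial words (x1 innermost).
Composite bracket: [x5, [[x2, x3], [x4, x1]]]
Each bracket splits as ab - ba, giving 16 signed words (2^4 = 16).
Keep just the words that open with x1:
  from x1x4x2x3x5, sign -1: term -[[[[x1, x4], x2], x3], x5]
  from x1x4x3x2x5, sign +1: term +[[[[x1, x4], x3], x2], x5]

-[[[[x1, x4], x2], x3], x5] + [[[[x1, x4], x3], x2], x5]


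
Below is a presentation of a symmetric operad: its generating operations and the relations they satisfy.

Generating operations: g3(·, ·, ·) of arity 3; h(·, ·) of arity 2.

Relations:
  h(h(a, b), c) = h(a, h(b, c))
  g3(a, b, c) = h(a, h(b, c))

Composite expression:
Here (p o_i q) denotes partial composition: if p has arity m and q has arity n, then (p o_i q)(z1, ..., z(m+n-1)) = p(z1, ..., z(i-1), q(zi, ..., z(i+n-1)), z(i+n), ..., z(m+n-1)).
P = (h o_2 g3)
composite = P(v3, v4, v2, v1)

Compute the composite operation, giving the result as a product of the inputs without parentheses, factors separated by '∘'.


Key point: h is associative — brackets drop, the v-order remains.
g3(v4, v2, v1) reduces to v4 ∘ v2 ∘ v1
h(v3, g3(v4, v2, v1)) reduces to v3 ∘ v4 ∘ v2 ∘ v1

v3 ∘ v4 ∘ v2 ∘ v1


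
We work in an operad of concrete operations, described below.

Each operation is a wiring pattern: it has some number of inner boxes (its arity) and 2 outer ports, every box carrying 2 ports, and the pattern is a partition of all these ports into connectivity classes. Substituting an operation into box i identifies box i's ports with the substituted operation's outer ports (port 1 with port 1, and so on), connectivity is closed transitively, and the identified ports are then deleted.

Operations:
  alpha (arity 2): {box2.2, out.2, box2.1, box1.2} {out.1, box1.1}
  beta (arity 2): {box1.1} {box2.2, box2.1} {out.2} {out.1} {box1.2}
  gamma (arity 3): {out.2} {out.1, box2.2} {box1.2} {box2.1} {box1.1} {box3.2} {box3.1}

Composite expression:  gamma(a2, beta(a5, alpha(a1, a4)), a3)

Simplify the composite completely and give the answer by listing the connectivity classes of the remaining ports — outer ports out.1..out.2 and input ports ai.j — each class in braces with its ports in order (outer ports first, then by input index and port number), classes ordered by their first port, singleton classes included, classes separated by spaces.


{out.1} {out.2} {a1.1, a1.2, a4.1, a4.2} {a2.1} {a2.2} {a3.1} {a3.2} {a5.1} {a5.2}

After gluing at gamma, chains via deleted ports link the a-ports.
composing alpha on (a1, a4), with out.j its own outer ports: {out.1, a1.1} {out.2, a1.2, a4.1, a4.2}
composing beta on (a5, a1, a4), with out.j its own outer ports: {out.1} {out.2} {a1.1, a1.2, a4.1, a4.2} {a5.1} {a5.2}
composing gamma on (a2, a5, a1, a4, a3), with out.j its own outer ports: {out.1} {out.2} {a1.1, a1.2, a4.1, a4.2} {a2.1} {a2.2} {a3.1} {a3.2} {a5.1} {a5.2}


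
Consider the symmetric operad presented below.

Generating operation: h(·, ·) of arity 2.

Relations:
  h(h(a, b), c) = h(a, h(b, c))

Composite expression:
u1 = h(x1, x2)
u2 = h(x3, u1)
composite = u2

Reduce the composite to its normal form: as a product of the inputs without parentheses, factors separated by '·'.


x3 · x1 · x2

Every regrouping of h is equal, so read the x-inputs in written order.
h(x1, x2) linearizes to x1 · x2
h(x3, h(x1, x2)) linearizes to x3 · x1 · x2


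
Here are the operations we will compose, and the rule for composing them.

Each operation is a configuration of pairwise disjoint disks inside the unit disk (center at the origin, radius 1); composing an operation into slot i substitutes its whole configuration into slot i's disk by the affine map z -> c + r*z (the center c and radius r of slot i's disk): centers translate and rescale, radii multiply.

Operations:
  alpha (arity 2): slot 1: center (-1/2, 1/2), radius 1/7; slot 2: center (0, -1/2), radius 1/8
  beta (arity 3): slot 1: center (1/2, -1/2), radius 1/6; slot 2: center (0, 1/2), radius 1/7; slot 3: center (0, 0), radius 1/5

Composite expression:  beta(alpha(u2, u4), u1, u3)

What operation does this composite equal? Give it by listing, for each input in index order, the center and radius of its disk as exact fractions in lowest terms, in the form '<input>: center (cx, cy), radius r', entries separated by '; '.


u1: center (0, 1/2), radius 1/7; u2: center (5/12, -5/12), radius 1/42; u3: center (0, 0), radius 1/5; u4: center (1/2, -7/12), radius 1/48

Only the slot chain above each u matters under beta; compose those maps.
input u2: composing its 2 substitution steps yields center (5/12, -5/12), radius 1/42
input u4: composing its 2 substitution steps yields center (1/2, -7/12), radius 1/48
input u1: composing its 1 substitution step yields center (0, 1/2), radius 1/7
input u3: composing its 1 substitution step yields center (0, 0), radius 1/5


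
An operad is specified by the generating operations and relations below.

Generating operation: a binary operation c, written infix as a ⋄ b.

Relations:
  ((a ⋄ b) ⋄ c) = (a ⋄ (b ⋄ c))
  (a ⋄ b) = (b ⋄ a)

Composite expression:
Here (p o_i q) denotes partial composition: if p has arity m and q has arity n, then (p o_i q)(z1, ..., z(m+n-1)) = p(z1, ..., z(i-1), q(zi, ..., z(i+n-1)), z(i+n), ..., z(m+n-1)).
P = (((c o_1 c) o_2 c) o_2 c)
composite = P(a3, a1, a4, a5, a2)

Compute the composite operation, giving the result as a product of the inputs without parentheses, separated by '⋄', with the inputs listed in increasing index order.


Key point: c commutes, so take the a-inputs in any fixed order.
(a1 ⋄ a4) flattens to a1 ⋄ a4
((a1 ⋄ a4) ⋄ a5) flattens to a1 ⋄ a4 ⋄ a5
(a3 ⋄ ((a1 ⋄ a4) ⋄ a5)) flattens to a3 ⋄ a1 ⋄ a4 ⋄ a5
((a3 ⋄ ((a1 ⋄ a4) ⋄ a5)) ⋄ a2) flattens to a3 ⋄ a1 ⋄ a4 ⋄ a5 ⋄ a2
putting the inputs in ascending order: a1 ⋄ a2 ⋄ a3 ⋄ a4 ⋄ a5

a1 ⋄ a2 ⋄ a3 ⋄ a4 ⋄ a5


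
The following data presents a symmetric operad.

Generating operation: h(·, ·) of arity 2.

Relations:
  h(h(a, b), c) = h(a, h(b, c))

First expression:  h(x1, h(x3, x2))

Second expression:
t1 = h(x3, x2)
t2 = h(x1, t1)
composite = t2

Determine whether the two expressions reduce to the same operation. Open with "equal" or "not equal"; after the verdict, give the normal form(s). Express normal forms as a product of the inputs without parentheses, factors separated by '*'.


equal — both sides give x1 * x3 * x2

The first expression, normalized: x1 * x3 * x2
The second expression, normalized: x1 * x3 * x2
The forms coincide; equal.


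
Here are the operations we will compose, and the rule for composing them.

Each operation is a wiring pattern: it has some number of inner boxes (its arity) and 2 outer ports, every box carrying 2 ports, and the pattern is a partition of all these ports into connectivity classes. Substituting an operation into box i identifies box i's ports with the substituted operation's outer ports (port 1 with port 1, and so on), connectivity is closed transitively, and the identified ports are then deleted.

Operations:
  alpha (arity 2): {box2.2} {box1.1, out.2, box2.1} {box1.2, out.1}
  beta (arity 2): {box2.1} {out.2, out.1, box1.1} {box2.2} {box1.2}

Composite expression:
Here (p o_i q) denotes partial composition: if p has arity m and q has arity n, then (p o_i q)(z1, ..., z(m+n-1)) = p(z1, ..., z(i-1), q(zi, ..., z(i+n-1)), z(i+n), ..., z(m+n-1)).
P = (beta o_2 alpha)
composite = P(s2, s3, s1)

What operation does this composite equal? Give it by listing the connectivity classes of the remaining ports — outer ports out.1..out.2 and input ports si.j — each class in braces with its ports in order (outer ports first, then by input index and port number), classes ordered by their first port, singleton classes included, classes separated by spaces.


{out.1, out.2, s2.1} {s1.1, s3.1} {s1.2} {s2.2} {s3.2}

Substituting into beta glues patterns; closure does the rest.
after alpha, the pattern on (s3, s1) reads {out.1, s3.2} {out.2, s1.1, s3.1} {s1.2} (out.j = its outer ports)
after beta, the pattern on (s2, s3, s1) reads {out.1, out.2, s2.1} {s1.1, s3.1} {s1.2} {s2.2} {s3.2} (out.j = its outer ports)


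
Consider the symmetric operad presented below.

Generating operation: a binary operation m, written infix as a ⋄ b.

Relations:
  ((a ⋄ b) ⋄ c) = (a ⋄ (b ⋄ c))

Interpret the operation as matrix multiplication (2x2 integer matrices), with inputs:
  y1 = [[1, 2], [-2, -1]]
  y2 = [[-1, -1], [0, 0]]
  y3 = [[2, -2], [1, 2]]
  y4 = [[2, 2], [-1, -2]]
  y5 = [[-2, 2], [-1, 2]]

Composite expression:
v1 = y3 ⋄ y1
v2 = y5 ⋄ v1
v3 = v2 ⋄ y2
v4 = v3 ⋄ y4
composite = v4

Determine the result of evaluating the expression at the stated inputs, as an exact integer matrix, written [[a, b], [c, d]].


[[18, 0], [12, 0]]

(y3 ⋄ y1) = [[6, 6], [-3, 0]]
(y5 ⋄ (y3 ⋄ y1)) = [[-18, -12], [-12, -6]]
((y5 ⋄ (y3 ⋄ y1)) ⋄ y2) = [[18, 18], [12, 12]]
(((y5 ⋄ (y3 ⋄ y1)) ⋄ y2) ⋄ y4) = [[18, 0], [12, 0]]


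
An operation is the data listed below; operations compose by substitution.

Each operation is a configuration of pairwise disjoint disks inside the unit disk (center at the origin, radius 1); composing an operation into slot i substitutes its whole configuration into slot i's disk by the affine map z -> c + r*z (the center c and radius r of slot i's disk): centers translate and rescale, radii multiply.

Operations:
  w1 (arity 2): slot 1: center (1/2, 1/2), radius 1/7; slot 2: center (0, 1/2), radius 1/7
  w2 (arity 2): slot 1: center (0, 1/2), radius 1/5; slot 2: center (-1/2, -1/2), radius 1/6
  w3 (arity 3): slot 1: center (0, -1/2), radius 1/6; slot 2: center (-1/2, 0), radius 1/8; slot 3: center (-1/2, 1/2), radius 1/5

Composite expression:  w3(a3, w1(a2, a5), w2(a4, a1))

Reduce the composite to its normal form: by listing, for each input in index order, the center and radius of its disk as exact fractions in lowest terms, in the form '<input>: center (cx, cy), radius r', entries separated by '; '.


a1: center (-3/5, 2/5), radius 1/30; a2: center (-7/16, 1/16), radius 1/56; a3: center (0, -1/2), radius 1/6; a4: center (-1/2, 3/5), radius 1/25; a5: center (-1/2, 1/16), radius 1/56

Follow each a-input down from w3: c' goes to c + r*c', radius to r*r'.
input a3: composing its 1 substitution step yields center (0, -1/2), radius 1/6
input a2: composing its 2 substitution steps yields center (-7/16, 1/16), radius 1/56
input a5: composing its 2 substitution steps yields center (-1/2, 1/16), radius 1/56
input a4: composing its 2 substitution steps yields center (-1/2, 3/5), radius 1/25
input a1: composing its 2 substitution steps yields center (-3/5, 2/5), radius 1/30
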